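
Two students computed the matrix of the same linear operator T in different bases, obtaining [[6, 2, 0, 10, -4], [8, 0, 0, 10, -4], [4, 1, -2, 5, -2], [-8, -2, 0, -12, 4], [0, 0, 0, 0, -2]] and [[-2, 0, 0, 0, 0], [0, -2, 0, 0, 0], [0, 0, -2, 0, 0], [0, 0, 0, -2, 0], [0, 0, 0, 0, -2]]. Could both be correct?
No.

Both have characteristic polynomial (x + 2)^5, but the minimal polynomial of A is (x + 2)^2 while the minimal polynomial of B is x + 2. The minimal polynomial is a similarity invariant, so A and B are not similar.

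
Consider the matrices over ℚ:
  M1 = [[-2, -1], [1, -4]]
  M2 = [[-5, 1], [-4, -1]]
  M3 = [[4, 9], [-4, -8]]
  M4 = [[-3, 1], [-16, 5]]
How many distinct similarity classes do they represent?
Characteristic polynomials: χ_{M1} = (x + 3)^2, χ_{M2} = (x + 3)^2, χ_{M3} = (x + 2)^2, χ_{M4} = (x - 1)^2.

{M1, M2}: invariant factors (x + 3)^2.

{M3}: invariant factors (x + 2)^2.

{M4}: invariant factors (x - 1)^2.

Matrices are similar if and only if their invariant-factor lists agree; the partition into similarity classes is {M1, M2}, {M3}, {M4}.

3 classes: {M1, M2}, {M3}, {M4}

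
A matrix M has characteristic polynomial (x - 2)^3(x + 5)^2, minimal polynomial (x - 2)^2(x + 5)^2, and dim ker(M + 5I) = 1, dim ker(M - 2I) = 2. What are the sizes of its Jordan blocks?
Jordan blocks: (-5, 2), (2, 2), (2, 1)

λ = -5: algebraic multiplicity 2 (exponent in χ_M), largest block size 2 (exponent in m_M), 1 block (geometric multiplicity). This forces block sizes [2].
λ = 2: algebraic multiplicity 3 (exponent in χ_M), largest block size 2 (exponent in m_M), 2 blocks (geometric multiplicity). These force block sizes [2, 1].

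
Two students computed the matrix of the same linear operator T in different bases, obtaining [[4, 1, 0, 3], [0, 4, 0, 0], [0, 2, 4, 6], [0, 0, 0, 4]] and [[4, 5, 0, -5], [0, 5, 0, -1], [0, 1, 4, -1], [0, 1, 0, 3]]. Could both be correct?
Two matrices over a field are similar if and only if they have the same invariant factors.

Both A and B have characteristic polynomial (x - 4)^4 and minimal polynomial (x - 4)^2. Computing further, both have invariant factors x - 4, x - 4, (x - 4)^2. Hence A and B are similar.

Yes.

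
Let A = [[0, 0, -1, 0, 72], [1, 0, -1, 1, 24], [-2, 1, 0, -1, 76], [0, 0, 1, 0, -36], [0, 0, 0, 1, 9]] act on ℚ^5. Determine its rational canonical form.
R = [[0, 0, 0, 0, 36], [1, 0, 0, 0, -84], [0, 1, 0, 0, 76], [0, 0, 1, 0, -36], [0, 0, 0, 1, 9]]

The invariant factors of A (the non-unit diagonal entries of the Smith normal form of xI - A over ℚ[x]) are (x - 1)(x^2 - 4x + 6)^2, each dividing the next. The characteristic polynomial is their product, (x - 1)(x^2 - 4x + 6)^2.

The rational canonical form is the block-diagonal matrix of companion matrices C(f_i):
R = [[0, 0, 0, 0, 36], [1, 0, 0, 0, -84], [0, 1, 0, 0, 76], [0, 0, 1, 0, -36], [0, 0, 0, 1, 9]].

Note the characteristic polynomial does not split into linear factors over ℚ, so A has no Jordan form over ℚ; the rational canonical form exists over any field.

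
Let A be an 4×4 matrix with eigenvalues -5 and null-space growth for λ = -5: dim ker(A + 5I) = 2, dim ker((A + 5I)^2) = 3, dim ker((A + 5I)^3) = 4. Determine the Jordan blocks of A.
λ = -5: successive nullity increments [2, 1, 1] count blocks of size ≥ k; block sizes are [3, 1].

Jordan blocks: (-5, 3), (-5, 1)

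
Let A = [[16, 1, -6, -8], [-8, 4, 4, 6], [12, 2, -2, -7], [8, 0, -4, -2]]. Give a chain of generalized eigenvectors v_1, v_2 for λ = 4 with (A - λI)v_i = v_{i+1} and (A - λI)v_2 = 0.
v_1 = [[0, 1, 1, -1]]^T, v_2 = [[3, -2, 3, 2]]^T

We seek v_1 ∈ ker((A - 4I)^2) \ ker(A - 4I), then set v_{i+1} = (A - 4I) v_i.

One such chain is v_1 = [[0, 1, 1, -1]]^T, v_2 = [[3, -2, 3, 2]]^T. Check: (A - 4I) v_2 = [[0, 0, 0, 0]]^T = 0.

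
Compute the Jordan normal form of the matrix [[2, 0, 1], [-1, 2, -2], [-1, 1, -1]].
The characteristic polynomial is det(xI - A) = (x - 1)^3, so the eigenvalues are 1 (algebraic multiplicity 3).

For λ = 1: rank(A - I) = 2, rank((A - I)^2) = 1, rank((A - I)^3) = 0. The eigenspace has dimension 3 - 2 = 1, so there is 1 Jordan block; the rank sequence gives block sizes [3].

Assembling the blocks gives the Jordan form J above.

J = [[1, 1, 0], [0, 1, 1], [0, 0, 1]]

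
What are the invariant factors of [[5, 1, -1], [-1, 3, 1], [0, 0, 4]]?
x - 4, (x - 4)^2

The Jordan structure of A has elementary divisors (x - 4)^2, (x - 4). Arranging the block sizes at each eigenvalue in decreasing order and taking row products gives the invariant factors.

Invariant factors (smallest first, each dividing the next): x - 4, (x - 4)^2.

Check: the last factor (x - 4)^2 is the minimal polynomial, and the product (x - 4)^3 is the characteristic polynomial.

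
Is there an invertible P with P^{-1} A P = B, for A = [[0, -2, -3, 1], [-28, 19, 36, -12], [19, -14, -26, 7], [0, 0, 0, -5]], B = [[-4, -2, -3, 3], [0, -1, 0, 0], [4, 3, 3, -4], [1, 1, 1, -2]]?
No.

trace(A) = -12 but trace(B) = -4. The trace is a similarity invariant, so A and B are not similar.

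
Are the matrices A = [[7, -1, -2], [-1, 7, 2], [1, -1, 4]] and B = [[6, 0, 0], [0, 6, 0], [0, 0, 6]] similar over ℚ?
No.

Both have characteristic polynomial (x - 6)^3, but the minimal polynomial of A is (x - 6)^2 while the minimal polynomial of B is x - 6. The minimal polynomial is a similarity invariant, so A and B are not similar.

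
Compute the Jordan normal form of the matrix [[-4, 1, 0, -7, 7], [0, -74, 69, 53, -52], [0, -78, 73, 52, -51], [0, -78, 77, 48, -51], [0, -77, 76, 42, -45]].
J = [[-4, 1, 0, 0, 0], [0, -4, 1, 0, 0], [0, 0, -4, 0, 0], [0, 0, 0, 5, 1], [0, 0, 0, 0, 5]]

The characteristic polynomial is det(xI - A) = (x - 5)^2(x + 4)^3, so the eigenvalues are -4 (algebraic multiplicity 3), 5 (algebraic multiplicity 2).

For λ = -4: rank(A + 4I) = 4, rank((A + 4I)^2) = 3, rank((A + 4I)^3) = 2. The eigenspace has dimension 5 - 4 = 1, so there is 1 Jordan block; the rank sequence gives block sizes [3].

For λ = 5: rank(A - 5I) = 4, rank((A - 5I)^2) = 3. The eigenspace has dimension 5 - 4 = 1, so there is 1 Jordan block; the rank sequence gives block sizes [2].

Assembling the blocks gives the Jordan form J above.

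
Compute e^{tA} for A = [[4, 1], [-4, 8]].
e^{tA} = [[(1 - 2*t)*e^{6*t}, t*e^{6*t}], [-4*t*e^{6*t}, (2*t + 1)*e^{6*t}]]

A has Jordan form J = [[6, 1], [0, 6]] with A = PJP^{-1}, so e^{tA} = P e^{tJ} P^{-1}.

For a Jordan block J_k(λ), e^{tJ_k(λ)} = e^{λt} · (I + tN + t^2 N^2/2! + ... + t^{k-1} N^{k-1}/(k-1)!) where N is the nilpotent superdiagonal part.

Assembling the blocks and conjugating back gives the entries of e^{tA} as shown above.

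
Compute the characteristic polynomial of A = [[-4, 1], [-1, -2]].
χ_A(x) = (x + 3)^2

xI - A = [[x + 4, -1], [1, x + 2]].

Expanding det(xI - A) along the first row:
det(xI - A) = + (x + 4)·det([[x + 2]]) - (-1)·det([[1]]).

Evaluating gives χ_A(x) = x^2 + 6x + 9 = (x + 3)^2.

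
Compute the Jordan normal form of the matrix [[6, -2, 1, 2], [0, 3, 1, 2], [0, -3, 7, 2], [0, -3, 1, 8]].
J = [[6, 1, 0, 0], [0, 6, 1, 0], [0, 0, 6, 0], [0, 0, 0, 6]]

The characteristic polynomial is det(xI - A) = (x - 6)^4, so the eigenvalues are 6 (algebraic multiplicity 4).

For λ = 6: rank(A - 6I) = 2, rank((A - 6I)^2) = 1, rank((A - 6I)^3) = 0. The eigenspace has dimension 4 - 2 = 2, so there are 2 Jordan blocks; the rank sequence gives block sizes [3, 1].

Assembling the blocks gives the Jordan form J above.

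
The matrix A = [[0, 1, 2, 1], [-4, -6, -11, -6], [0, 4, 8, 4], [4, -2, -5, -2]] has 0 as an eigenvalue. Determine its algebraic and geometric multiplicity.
The characteristic polynomial is x^4, so the factor x appears with exponent 4: the algebraic multiplicity is 4.

rank(A) = 2, so the eigenspace has dimension 4 - 2 = 2: the geometric multiplicity is 2.

Since 2 < 4, A is not diagonalizable.

algebraic multiplicity 4, geometric multiplicity 2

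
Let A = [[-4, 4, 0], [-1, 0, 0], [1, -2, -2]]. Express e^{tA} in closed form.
A has Jordan form J = [[-2, 1, 0], [0, -2, 0], [0, 0, -2]] with A = PJP^{-1}, so e^{tA} = P e^{tJ} P^{-1}.

For a Jordan block J_k(λ), e^{tJ_k(λ)} = e^{λt} · (I + tN + t^2 N^2/2! + ... + t^{k-1} N^{k-1}/(k-1)!) where N is the nilpotent superdiagonal part.

Assembling the blocks and conjugating back gives the entries of e^{tA} as shown above.

e^{tA} = [[(1 - 2*t)*e^{-2*t}, 4*t*e^{-2*t}, 0], [-t*e^{-2*t}, (2*t + 1)*e^{-2*t}, 0], [t*e^{-2*t}, -2*t*e^{-2*t}, e^{-2*t}]]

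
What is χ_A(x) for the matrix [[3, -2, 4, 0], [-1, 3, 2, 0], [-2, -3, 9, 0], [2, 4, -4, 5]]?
χ_A(x) = (x - 5)^4

xI - A = [[x - 3, 2, -4, 0], [1, x - 3, -2, 0], [2, 3, x - 9, 0], [-2, -4, 4, x - 5]].

Expanding det(xI - A) along the first row:
det(xI - A) = + (x - 3)·det([[x - 3, -2, 0], [3, x - 9, 0], [-4, 4, x - 5]]) - (2)·det([[1, -2, 0], [2, x - 9, 0], [-2, 4, x - 5]]) + (-4)·det([[1, x - 3, 0], [2, 3, 0], [-2, -4, x - 5]]) - (0)·det([[1, x - 3, -2], [2, 3, x - 9], [-2, -4, 4]]).

Evaluating gives χ_A(x) = x^4 - 20x^3 + 150x^2 - 500x + 625 = (x - 5)^4.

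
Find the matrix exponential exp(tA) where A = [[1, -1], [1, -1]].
A has Jordan form J = [[0, 1], [0, 0]] with A = PJP^{-1}, so e^{tA} = P e^{tJ} P^{-1}.

For a Jordan block J_k(λ), e^{tJ_k(λ)} = e^{λt} · (I + tN + t^2 N^2/2! + ... + t^{k-1} N^{k-1}/(k-1)!) where N is the nilpotent superdiagonal part.

Assembling the blocks and conjugating back gives the entries of e^{tA} as shown above.

e^{tA} = [[t + 1, -t], [t, 1 - t]]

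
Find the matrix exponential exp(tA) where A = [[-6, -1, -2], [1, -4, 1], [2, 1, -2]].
A has Jordan form J = [[-4, 1, 0], [0, -4, 1], [0, 0, -4]] with A = PJP^{-1}, so e^{tA} = P e^{tJ} P^{-1}.

For a Jordan block J_k(λ), e^{tJ_k(λ)} = e^{λt} · (I + tN + t^2 N^2/2! + ... + t^{k-1} N^{k-1}/(k-1)!) where N is the nilpotent superdiagonal part.

Assembling the blocks and conjugating back gives the entries of e^{tA} as shown above.

e^{tA} = [[(-t^2 - 4*t + 2)*e^{-4*t}/2, -t*e^{-4*t}, t*(-t - 4)*e^{-4*t}/2], [t*e^{-4*t}, e^{-4*t}, t*e^{-4*t}], [t*(t + 4)*e^{-4*t}/2, t*e^{-4*t}, (t^2 + 4*t + 2)*e^{-4*t}/2]]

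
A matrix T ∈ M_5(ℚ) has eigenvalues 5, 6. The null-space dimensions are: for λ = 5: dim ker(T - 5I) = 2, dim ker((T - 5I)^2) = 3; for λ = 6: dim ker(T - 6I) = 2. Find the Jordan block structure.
λ = 5: successive nullity increments [2, 1] count blocks of size ≥ k; block sizes are [2, 1].
λ = 6: successive nullity increments [2] count blocks of size ≥ k; block sizes are [1, 1].

Jordan blocks: (5, 2), (5, 1), (6, 1), (6, 1)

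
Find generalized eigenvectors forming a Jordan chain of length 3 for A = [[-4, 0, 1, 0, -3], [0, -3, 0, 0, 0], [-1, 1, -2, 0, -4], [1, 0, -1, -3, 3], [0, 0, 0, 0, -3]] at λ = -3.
We seek v_1 ∈ ker((A + 3I)^3) \ ker((A + 3I)^2), then set v_{i+1} = (A + 3I) v_i.

One such chain is v_1 = [[0, 1, 0, 2, 0]]^T, v_2 = [[0, 0, 1, 0, 0]]^T, v_3 = [[1, 0, 1, -1, 0]]^T. Check: (A + 3I) v_3 = [[0, 0, 0, 0, 0]]^T = 0.

v_1 = [[0, 1, 0, 2, 0]]^T, v_2 = [[0, 0, 1, 0, 0]]^T, v_3 = [[1, 0, 1, -1, 0]]^T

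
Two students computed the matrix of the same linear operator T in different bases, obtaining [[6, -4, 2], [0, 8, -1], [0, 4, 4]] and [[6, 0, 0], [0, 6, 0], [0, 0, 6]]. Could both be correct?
Both have characteristic polynomial (x - 6)^3, but the minimal polynomial of A is (x - 6)^2 while the minimal polynomial of B is x - 6. The minimal polynomial is a similarity invariant, so A and B are not similar.

No.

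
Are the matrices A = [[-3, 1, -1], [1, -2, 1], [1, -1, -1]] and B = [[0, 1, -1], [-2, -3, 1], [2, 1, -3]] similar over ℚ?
Both have characteristic polynomial (x + 2)^3, but the minimal polynomial of A is (x + 2)^3 while the minimal polynomial of B is (x + 2)^2. The minimal polynomial is a similarity invariant, so A and B are not similar.

No.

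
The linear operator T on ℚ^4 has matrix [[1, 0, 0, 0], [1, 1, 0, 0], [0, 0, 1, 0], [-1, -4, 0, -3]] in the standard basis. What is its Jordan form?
The characteristic polynomial is det(xI - A) = (x - 1)^3(x + 3), so the eigenvalues are -3 (algebraic multiplicity 1), 1 (algebraic multiplicity 3).

For λ = -3: algebraic multiplicity 1 gives one 1×1 block.

For λ = 1: rank(A - I) = 2, rank((A - I)^2) = 1. The eigenspace has dimension 4 - 2 = 2, so there are 2 Jordan blocks; the rank sequence gives block sizes [2, 1].

Assembling the blocks gives the Jordan form J above.

J = [[-3, 0, 0, 0], [0, 1, 1, 0], [0, 0, 1, 0], [0, 0, 0, 1]]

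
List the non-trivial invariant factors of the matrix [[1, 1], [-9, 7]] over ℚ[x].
The Jordan structure of A has elementary divisors (x - 4)^2. Arranging the block sizes at each eigenvalue in decreasing order and taking row products gives the invariant factors.

Invariant factors (smallest first, each dividing the next): (x - 4)^2.

Check: the last factor (x - 4)^2 is the minimal polynomial, and the product (x - 4)^2 is the characteristic polynomial.

(x - 4)^2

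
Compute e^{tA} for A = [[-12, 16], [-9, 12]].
A has Jordan form J = [[0, 1], [0, 0]] with A = PJP^{-1}, so e^{tA} = P e^{tJ} P^{-1}.

For a Jordan block J_k(λ), e^{tJ_k(λ)} = e^{λt} · (I + tN + t^2 N^2/2! + ... + t^{k-1} N^{k-1}/(k-1)!) where N is the nilpotent superdiagonal part.

Assembling the blocks and conjugating back gives the entries of e^{tA} as shown above.

e^{tA} = [[1 - 12*t, 16*t], [-9*t, 12*t + 1]]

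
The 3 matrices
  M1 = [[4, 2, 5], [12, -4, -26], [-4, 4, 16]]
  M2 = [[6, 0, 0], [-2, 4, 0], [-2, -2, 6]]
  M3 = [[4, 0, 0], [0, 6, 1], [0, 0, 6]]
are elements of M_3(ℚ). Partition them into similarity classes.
Characteristic polynomials: χ_{M1} = (x - 6)^2(x - 4), χ_{M2} = (x - 6)^2(x - 4), χ_{M3} = (x - 6)^2(x - 4).

{M1, M3}: invariant factors (x - 6)^2(x - 4).

{M2}: invariant factors x - 6, (x - 6)(x - 4).

Matrices are similar if and only if their invariant-factor lists agree; the partition into similarity classes is {M1, M3}, {M2}.

2 classes: {M1, M3}, {M2}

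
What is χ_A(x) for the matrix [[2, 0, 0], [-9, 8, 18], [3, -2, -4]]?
xI - A = [[x - 2, 0, 0], [9, x - 8, -18], [-3, 2, x + 4]].

Expanding det(xI - A) along the first row:
det(xI - A) = + (x - 2)·det([[x - 8, -18], [2, x + 4]]) - (0)·det([[9, -18], [-3, x + 4]]) + (0)·det([[9, x - 8], [-3, 2]]).

Evaluating gives χ_A(x) = x^3 - 6x^2 + 12x - 8 = (x - 2)^3.

χ_A(x) = (x - 2)^3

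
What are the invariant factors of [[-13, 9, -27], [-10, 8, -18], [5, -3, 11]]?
The Jordan structure of A has elementary divisors (x - 2)^2, (x - 2). Arranging the block sizes at each eigenvalue in decreasing order and taking row products gives the invariant factors.

Invariant factors (smallest first, each dividing the next): x - 2, (x - 2)^2.

Check: the last factor (x - 2)^2 is the minimal polynomial, and the product (x - 2)^3 is the characteristic polynomial.

x - 2, (x - 2)^2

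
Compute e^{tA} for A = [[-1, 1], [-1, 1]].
e^{tA} = [[1 - t, t], [-t, t + 1]]

A has Jordan form J = [[0, 1], [0, 0]] with A = PJP^{-1}, so e^{tA} = P e^{tJ} P^{-1}.

For a Jordan block J_k(λ), e^{tJ_k(λ)} = e^{λt} · (I + tN + t^2 N^2/2! + ... + t^{k-1} N^{k-1}/(k-1)!) where N is the nilpotent superdiagonal part.

Assembling the blocks and conjugating back gives the entries of e^{tA} as shown above.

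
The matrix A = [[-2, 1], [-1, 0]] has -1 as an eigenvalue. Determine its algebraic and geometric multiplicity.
algebraic multiplicity 2, geometric multiplicity 1

The characteristic polynomial is (x + 1)^2, so the factor x + 1 appears with exponent 2: the algebraic multiplicity is 2.

rank(A + I) = 1, so the eigenspace has dimension 2 - 1 = 1: the geometric multiplicity is 1.

Since 1 < 2, A is not diagonalizable.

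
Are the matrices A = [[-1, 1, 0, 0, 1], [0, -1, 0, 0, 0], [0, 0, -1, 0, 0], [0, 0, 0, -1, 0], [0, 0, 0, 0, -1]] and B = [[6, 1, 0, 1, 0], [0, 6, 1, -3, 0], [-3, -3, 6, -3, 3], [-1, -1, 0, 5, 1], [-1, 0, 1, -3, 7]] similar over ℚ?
No.

trace(A) = -5 but trace(B) = 30. The trace is a similarity invariant, so A and B are not similar.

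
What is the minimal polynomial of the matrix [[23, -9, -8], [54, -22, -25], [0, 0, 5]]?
The characteristic polynomial factors as (x - 5)^2(x + 4). The minimal polynomial is ∏(x - λ)^{k_λ} where k_λ is the size of the largest Jordan block at λ.

For λ = -4: rank(A + 4I) = 2, and the largest Jordan block has size 1 (the smallest k with rank((A + 4I)^k) = rank((A + 4I)^(k+1))).
For λ = 5: rank(A - 5I) = 2, and the largest Jordan block has size 2 (the smallest k with rank((A - 5I)^k) = rank((A - 5I)^(k+1))).

So m_A(x) = (x - 5)^2(x + 4).

m_A(x) = (x - 5)^2(x + 4)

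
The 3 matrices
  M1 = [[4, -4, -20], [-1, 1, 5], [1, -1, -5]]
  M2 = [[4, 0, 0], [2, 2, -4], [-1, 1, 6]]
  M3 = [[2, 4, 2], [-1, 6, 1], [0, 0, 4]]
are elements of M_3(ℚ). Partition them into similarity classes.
Characteristic polynomials: χ_{M1} = x^3, χ_{M2} = (x - 4)^3, χ_{M3} = (x - 4)^3.

{M1}: invariant factors x, x^2.

{M2, M3}: invariant factors x - 4, (x - 4)^2.

Matrices are similar if and only if their invariant-factor lists agree; the partition into similarity classes is {M1}, {M2, M3}.

2 classes: {M1}, {M2, M3}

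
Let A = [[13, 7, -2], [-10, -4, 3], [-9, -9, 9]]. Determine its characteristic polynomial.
xI - A = [[x - 13, -7, 2], [10, x + 4, -3], [9, 9, x - 9]].

Expanding det(xI - A) along the first row:
det(xI - A) = + (x - 13)·det([[x + 4, -3], [9, x - 9]]) - (-7)·det([[10, -3], [9, x - 9]]) + (2)·det([[10, x + 4], [9, 9]]).

Evaluating gives χ_A(x) = x^3 - 18x^2 + 108x - 216 = (x - 6)^3.

χ_A(x) = (x - 6)^3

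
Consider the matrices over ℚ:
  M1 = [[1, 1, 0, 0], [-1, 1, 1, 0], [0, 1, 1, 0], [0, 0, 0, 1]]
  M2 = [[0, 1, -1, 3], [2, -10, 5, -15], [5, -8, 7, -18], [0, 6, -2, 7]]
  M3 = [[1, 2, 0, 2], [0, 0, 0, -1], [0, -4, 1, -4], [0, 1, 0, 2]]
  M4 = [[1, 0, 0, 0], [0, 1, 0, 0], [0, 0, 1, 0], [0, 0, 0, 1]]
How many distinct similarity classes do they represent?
3 classes: {M1, M2}, {M3}, {M4}

Characteristic polynomials: χ_{M1} = (x - 1)^4, χ_{M2} = (x - 1)^4, χ_{M3} = (x - 1)^4, χ_{M4} = (x - 1)^4.

{M1, M2}: invariant factors x - 1, (x - 1)^3.

{M3}: invariant factors x - 1, x - 1, (x - 1)^2.

{M4}: invariant factors x - 1, x - 1, x - 1, x - 1.

Matrices are similar if and only if their invariant-factor lists agree; the partition into similarity classes is {M1, M2}, {M3}, {M4}.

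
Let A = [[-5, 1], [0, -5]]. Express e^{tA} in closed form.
A has Jordan form J = [[-5, 1], [0, -5]] with A = PJP^{-1}, so e^{tA} = P e^{tJ} P^{-1}.

For a Jordan block J_k(λ), e^{tJ_k(λ)} = e^{λt} · (I + tN + t^2 N^2/2! + ... + t^{k-1} N^{k-1}/(k-1)!) where N is the nilpotent superdiagonal part.

Assembling the blocks and conjugating back gives the entries of e^{tA} as shown above.

e^{tA} = [[e^{-5*t}, t*e^{-5*t}], [0, e^{-5*t}]]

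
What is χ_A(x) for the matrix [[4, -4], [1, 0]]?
χ_A(x) = (x - 2)^2

xI - A = [[x - 4, 4], [-1, x]].

Expanding det(xI - A) along the first row:
det(xI - A) = + (x - 4)·det([[x]]) - (4)·det([[-1]]).

Evaluating gives χ_A(x) = x^2 - 4x + 4 = (x - 2)^2.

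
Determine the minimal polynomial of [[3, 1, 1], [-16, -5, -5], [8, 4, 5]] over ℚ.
The characteristic polynomial factors as (x - 1)^3. The minimal polynomial is ∏(x - λ)^{k_λ} where k_λ is the size of the largest Jordan block at λ.

For λ = 1: rank(A - I) = 2, and the largest Jordan block has size 3 (the smallest k with rank((A - I)^k) = rank((A - I)^(k+1))).

So m_A(x) = (x - 1)^3.

m_A(x) = (x - 1)^3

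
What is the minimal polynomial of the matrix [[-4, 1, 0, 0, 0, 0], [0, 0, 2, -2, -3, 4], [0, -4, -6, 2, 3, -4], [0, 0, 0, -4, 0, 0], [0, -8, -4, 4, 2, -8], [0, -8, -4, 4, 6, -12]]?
The characteristic polynomial factors as (x + 4)^6. The minimal polynomial is ∏(x - λ)^{k_λ} where k_λ is the size of the largest Jordan block at λ.

For λ = -4: rank(A + 4I) = 2, and the largest Jordan block has size 3 (the smallest k with rank((A + 4I)^k) = rank((A + 4I)^(k+1))).

So m_A(x) = (x + 4)^3.

m_A(x) = (x + 4)^3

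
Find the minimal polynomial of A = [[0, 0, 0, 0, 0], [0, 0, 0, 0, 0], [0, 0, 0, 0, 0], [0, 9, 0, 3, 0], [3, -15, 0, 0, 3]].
The characteristic polynomial factors as x^3(x - 3)^2. The minimal polynomial is ∏(x - λ)^{k_λ} where k_λ is the size of the largest Jordan block at λ.

For λ = 0: rank(A) = 2, and the largest Jordan block has size 1 (the smallest k with rank(A^k) = rank(A^(k+1))).
For λ = 3: rank(A - 3I) = 3, and the largest Jordan block has size 1 (the smallest k with rank((A - 3I)^k) = rank((A - 3I)^(k+1))).

So m_A(x) = x(x - 3).

m_A(x) = x(x - 3)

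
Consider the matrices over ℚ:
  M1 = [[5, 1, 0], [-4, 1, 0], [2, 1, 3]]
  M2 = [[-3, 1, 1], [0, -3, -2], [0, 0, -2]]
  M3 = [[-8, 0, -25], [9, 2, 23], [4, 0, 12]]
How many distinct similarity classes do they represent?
3 classes: {M1}, {M2}, {M3}

Characteristic polynomials: χ_{M1} = (x - 3)^3, χ_{M2} = (x + 2)(x + 3)^2, χ_{M3} = (x - 2)^3.

{M1}: invariant factors x - 3, (x - 3)^2.

{M2}: invariant factors (x + 2)(x + 3)^2.

{M3}: invariant factors (x - 2)^3.

Matrices are similar if and only if their invariant-factor lists agree; the partition into similarity classes is {M1}, {M2}, {M3}.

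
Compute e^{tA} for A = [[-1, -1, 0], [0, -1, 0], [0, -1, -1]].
e^{tA} = [[e^{-t}, -t*e^{-t}, 0], [0, e^{-t}, 0], [0, -t*e^{-t}, e^{-t}]]

A has Jordan form J = [[-1, 1, 0], [0, -1, 0], [0, 0, -1]] with A = PJP^{-1}, so e^{tA} = P e^{tJ} P^{-1}.

For a Jordan block J_k(λ), e^{tJ_k(λ)} = e^{λt} · (I + tN + t^2 N^2/2! + ... + t^{k-1} N^{k-1}/(k-1)!) where N is the nilpotent superdiagonal part.

Assembling the blocks and conjugating back gives the entries of e^{tA} as shown above.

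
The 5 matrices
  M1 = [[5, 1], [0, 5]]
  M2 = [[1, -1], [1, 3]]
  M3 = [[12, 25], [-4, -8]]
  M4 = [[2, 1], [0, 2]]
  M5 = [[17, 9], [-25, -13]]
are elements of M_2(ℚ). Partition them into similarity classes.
Characteristic polynomials: χ_{M1} = (x - 5)^2, χ_{M2} = (x - 2)^2, χ_{M3} = (x - 2)^2, χ_{M4} = (x - 2)^2, χ_{M5} = (x - 2)^2.

{M1}: invariant factors (x - 5)^2.

{M2, M3, M4, M5}: invariant factors (x - 2)^2.

Matrices are similar if and only if their invariant-factor lists agree; the partition into similarity classes is {M1}, {M2, M3, M4, M5}.

2 classes: {M1}, {M2, M3, M4, M5}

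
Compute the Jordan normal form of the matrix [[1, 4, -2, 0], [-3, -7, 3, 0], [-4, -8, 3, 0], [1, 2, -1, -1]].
The characteristic polynomial is det(xI - A) = (x + 1)^4, so the eigenvalues are -1 (algebraic multiplicity 4).

For λ = -1: rank(A + I) = 1, rank((A + I)^2) = 0. The eigenspace has dimension 4 - 1 = 3, so there are 3 Jordan blocks; the rank sequence gives block sizes [2, 1, 1].

Assembling the blocks gives the Jordan form J above.

J = [[-1, 1, 0, 0], [0, -1, 0, 0], [0, 0, -1, 0], [0, 0, 0, -1]]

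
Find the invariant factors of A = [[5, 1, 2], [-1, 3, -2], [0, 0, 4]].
x - 4, (x - 4)^2

The Jordan structure of A has elementary divisors (x - 4)^2, (x - 4). Arranging the block sizes at each eigenvalue in decreasing order and taking row products gives the invariant factors.

Invariant factors (smallest first, each dividing the next): x - 4, (x - 4)^2.

Check: the last factor (x - 4)^2 is the minimal polynomial, and the product (x - 4)^3 is the characteristic polynomial.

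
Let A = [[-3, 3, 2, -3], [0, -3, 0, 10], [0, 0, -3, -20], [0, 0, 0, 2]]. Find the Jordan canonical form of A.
The characteristic polynomial is det(xI - A) = (x - 2)(x + 3)^3, so the eigenvalues are -3 (algebraic multiplicity 3), 2 (algebraic multiplicity 1).

For λ = -3: rank(A + 3I) = 2, rank((A + 3I)^2) = 1. The eigenspace has dimension 4 - 2 = 2, so there are 2 Jordan blocks; the rank sequence gives block sizes [2, 1].

For λ = 2: algebraic multiplicity 1 gives one 1×1 block.

Assembling the blocks gives the Jordan form J above.

J = [[-3, 1, 0, 0], [0, -3, 0, 0], [0, 0, -3, 0], [0, 0, 0, 2]]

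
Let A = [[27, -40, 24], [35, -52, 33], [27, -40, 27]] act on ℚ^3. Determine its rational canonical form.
R = [[0, 0, -12], [1, 0, 7], [0, 1, 2]]

The invariant factors of A (the non-unit diagonal entries of the Smith normal form of xI - A over ℚ[x]) are (x - 3)(x^2 + x - 4), each dividing the next. The characteristic polynomial is their product, (x - 3)(x^2 + x - 4).

The rational canonical form is the block-diagonal matrix of companion matrices C(f_i):
R = [[0, 0, -12], [1, 0, 7], [0, 1, 2]].

Note the characteristic polynomial does not split into linear factors over ℚ, so A has no Jordan form over ℚ; the rational canonical form exists over any field.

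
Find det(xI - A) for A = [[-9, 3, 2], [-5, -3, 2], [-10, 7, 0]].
xI - A = [[x + 9, -3, -2], [5, x + 3, -2], [10, -7, x]].

Expanding det(xI - A) along the first row:
det(xI - A) = + (x + 9)·det([[x + 3, -2], [-7, x]]) - (-3)·det([[5, -2], [10, x]]) + (-2)·det([[5, x + 3], [10, -7]]).

Evaluating gives χ_A(x) = x^3 + 12x^2 + 48x + 64 = (x + 4)^3.

χ_A(x) = (x + 4)^3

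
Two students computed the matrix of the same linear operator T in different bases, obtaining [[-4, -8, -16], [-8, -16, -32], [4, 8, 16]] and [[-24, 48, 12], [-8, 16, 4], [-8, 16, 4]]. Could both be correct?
Yes.

Two matrices over a field are similar if and only if they have the same invariant factors.

Both A and B have characteristic polynomial x^2(x + 4) and minimal polynomial x(x + 4). Computing further, both have invariant factors x, x(x + 4). Hence A and B are similar.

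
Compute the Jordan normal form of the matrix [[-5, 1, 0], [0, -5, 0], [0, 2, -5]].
The characteristic polynomial is det(xI - A) = (x + 5)^3, so the eigenvalues are -5 (algebraic multiplicity 3).

For λ = -5: rank(A + 5I) = 1, rank((A + 5I)^2) = 0. The eigenspace has dimension 3 - 1 = 2, so there are 2 Jordan blocks; the rank sequence gives block sizes [2, 1].

Assembling the blocks gives the Jordan form J above.

J = [[-5, 1, 0], [0, -5, 0], [0, 0, -5]]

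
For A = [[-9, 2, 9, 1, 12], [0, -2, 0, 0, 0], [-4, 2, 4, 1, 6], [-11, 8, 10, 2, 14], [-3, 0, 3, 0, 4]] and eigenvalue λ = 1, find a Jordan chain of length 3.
We seek v_1 ∈ ker((A - I)^3) \ ker((A - I)^2), then set v_{i+1} = (A - I) v_i.

One such chain is v_1 = [[1, 0, 0, -2, 1]]^T, v_2 = [[0, 0, 0, 1, 0]]^T, v_3 = [[1, 0, 1, 1, 0]]^T. Check: (A - I) v_3 = [[0, 0, 0, 0, 0]]^T = 0.

v_1 = [[1, 0, 0, -2, 1]]^T, v_2 = [[0, 0, 0, 1, 0]]^T, v_3 = [[1, 0, 1, 1, 0]]^T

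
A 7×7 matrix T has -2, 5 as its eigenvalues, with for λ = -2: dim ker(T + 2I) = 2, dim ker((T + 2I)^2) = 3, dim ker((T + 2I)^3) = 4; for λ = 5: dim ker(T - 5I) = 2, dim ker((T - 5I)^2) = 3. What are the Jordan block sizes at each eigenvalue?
λ = -2: successive nullity increments [2, 1, 1] count blocks of size ≥ k; block sizes are [3, 1].
λ = 5: successive nullity increments [2, 1] count blocks of size ≥ k; block sizes are [2, 1].

Jordan blocks: (-2, 3), (-2, 1), (5, 2), (5, 1)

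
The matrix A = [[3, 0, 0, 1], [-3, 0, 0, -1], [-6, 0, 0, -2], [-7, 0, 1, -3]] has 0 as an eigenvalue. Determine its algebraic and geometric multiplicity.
algebraic multiplicity 4, geometric multiplicity 2

The characteristic polynomial is x^4, so the factor x appears with exponent 4: the algebraic multiplicity is 4.

rank(A) = 2, so the eigenspace has dimension 4 - 2 = 2: the geometric multiplicity is 2.

Since 2 < 4, A is not diagonalizable.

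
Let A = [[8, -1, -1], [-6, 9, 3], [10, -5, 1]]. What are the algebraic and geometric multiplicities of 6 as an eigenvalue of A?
algebraic multiplicity 3, geometric multiplicity 2

The characteristic polynomial is (x - 6)^3, so the factor x - 6 appears with exponent 3: the algebraic multiplicity is 3.

rank(A - 6I) = 1, so the eigenspace has dimension 3 - 1 = 2: the geometric multiplicity is 2.

Since 2 < 3, A is not diagonalizable.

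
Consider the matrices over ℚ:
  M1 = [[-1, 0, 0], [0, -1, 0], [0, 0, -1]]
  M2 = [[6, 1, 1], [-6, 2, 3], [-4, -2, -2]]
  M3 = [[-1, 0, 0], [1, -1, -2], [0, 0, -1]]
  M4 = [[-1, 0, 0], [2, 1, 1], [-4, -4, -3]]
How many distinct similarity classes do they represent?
3 classes: {M1}, {M2}, {M3, M4}

Characteristic polynomials: χ_{M1} = (x + 1)^3, χ_{M2} = (x - 2)^3, χ_{M3} = (x + 1)^3, χ_{M4} = (x + 1)^3.

{M1}: invariant factors x + 1, x + 1, x + 1.

{M2}: invariant factors (x - 2)^3.

{M3, M4}: invariant factors x + 1, (x + 1)^2.

Matrices are similar if and only if their invariant-factor lists agree; the partition into similarity classes is {M1}, {M2}, {M3, M4}.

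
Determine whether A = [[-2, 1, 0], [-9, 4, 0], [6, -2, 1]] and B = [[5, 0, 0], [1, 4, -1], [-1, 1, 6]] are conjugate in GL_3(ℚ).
trace(A) = 3 but trace(B) = 15. The trace is a similarity invariant, so A and B are not similar.

No.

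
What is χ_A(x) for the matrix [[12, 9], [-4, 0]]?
xI - A = [[x - 12, -9], [4, x]].

Expanding det(xI - A) along the first row:
det(xI - A) = + (x - 12)·det([[x]]) - (-9)·det([[4]]).

Evaluating gives χ_A(x) = x^2 - 12x + 36 = (x - 6)^2.

χ_A(x) = (x - 6)^2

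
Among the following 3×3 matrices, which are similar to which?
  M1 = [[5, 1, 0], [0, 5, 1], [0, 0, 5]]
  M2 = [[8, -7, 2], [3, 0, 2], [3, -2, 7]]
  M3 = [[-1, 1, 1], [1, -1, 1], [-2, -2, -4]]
2 classes: {M1, M2}, {M3}

Characteristic polynomials: χ_{M1} = (x - 5)^3, χ_{M2} = (x - 5)^3, χ_{M3} = (x + 2)^3.

{M1, M2}: invariant factors (x - 5)^3.

{M3}: invariant factors x + 2, (x + 2)^2.

Matrices are similar if and only if their invariant-factor lists agree; the partition into similarity classes is {M1, M2}, {M3}.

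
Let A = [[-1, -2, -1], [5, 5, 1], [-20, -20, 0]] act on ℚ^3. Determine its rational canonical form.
R = [[0, 0, 20], [1, 0, -5], [0, 1, 4]]

The invariant factors of A (the non-unit diagonal entries of the Smith normal form of xI - A over ℚ[x]) are (x - 4)(x^2 + 5), each dividing the next. The characteristic polynomial is their product, (x - 4)(x^2 + 5).

The rational canonical form is the block-diagonal matrix of companion matrices C(f_i):
R = [[0, 0, 20], [1, 0, -5], [0, 1, 4]].

Note the characteristic polynomial does not split into linear factors over ℚ, so A has no Jordan form over ℚ; the rational canonical form exists over any field.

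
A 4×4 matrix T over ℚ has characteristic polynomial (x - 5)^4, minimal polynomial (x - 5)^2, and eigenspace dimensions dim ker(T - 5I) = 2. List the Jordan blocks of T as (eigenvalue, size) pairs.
λ = 5: algebraic multiplicity 4 (exponent in χ_T), largest block size 2 (exponent in m_T), 2 blocks (geometric multiplicity). These force block sizes [2, 2].

Jordan blocks: (5, 2), (5, 2)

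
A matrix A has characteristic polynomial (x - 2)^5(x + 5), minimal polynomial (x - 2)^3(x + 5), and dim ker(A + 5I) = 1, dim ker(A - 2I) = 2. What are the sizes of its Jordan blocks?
Jordan blocks: (-5, 1), (2, 3), (2, 2)

λ = -5: algebraic multiplicity 1 (exponent in χ_A), largest block size 1 (exponent in m_A), 1 block (geometric multiplicity). This forces block sizes [1].
λ = 2: algebraic multiplicity 5 (exponent in χ_A), largest block size 3 (exponent in m_A), 2 blocks (geometric multiplicity). These force block sizes [3, 2].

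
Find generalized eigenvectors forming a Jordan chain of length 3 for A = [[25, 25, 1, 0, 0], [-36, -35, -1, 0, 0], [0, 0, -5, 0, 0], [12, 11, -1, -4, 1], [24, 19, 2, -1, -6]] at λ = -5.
v_1 = [[-1, 1, 1, 0, 0]]^T, v_2 = [[-4, 5, 0, -2, -3]]^T, v_3 = [[5, -6, 0, 2, 4]]^T

We seek v_1 ∈ ker((A + 5I)^3) \ ker((A + 5I)^2), then set v_{i+1} = (A + 5I) v_i.

One such chain is v_1 = [[-1, 1, 1, 0, 0]]^T, v_2 = [[-4, 5, 0, -2, -3]]^T, v_3 = [[5, -6, 0, 2, 4]]^T. Check: (A + 5I) v_3 = [[0, 0, 0, 0, 0]]^T = 0.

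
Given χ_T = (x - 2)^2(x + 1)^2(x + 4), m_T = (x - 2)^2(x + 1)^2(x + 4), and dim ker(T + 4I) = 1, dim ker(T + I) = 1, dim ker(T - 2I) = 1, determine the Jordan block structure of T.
Jordan blocks: (-4, 1), (-1, 2), (2, 2)

λ = -4: algebraic multiplicity 1 (exponent in χ_T), largest block size 1 (exponent in m_T), 1 block (geometric multiplicity). This forces block sizes [1].
λ = -1: algebraic multiplicity 2 (exponent in χ_T), largest block size 2 (exponent in m_T), 1 block (geometric multiplicity). This forces block sizes [2].
λ = 2: algebraic multiplicity 2 (exponent in χ_T), largest block size 2 (exponent in m_T), 1 block (geometric multiplicity). This forces block sizes [2].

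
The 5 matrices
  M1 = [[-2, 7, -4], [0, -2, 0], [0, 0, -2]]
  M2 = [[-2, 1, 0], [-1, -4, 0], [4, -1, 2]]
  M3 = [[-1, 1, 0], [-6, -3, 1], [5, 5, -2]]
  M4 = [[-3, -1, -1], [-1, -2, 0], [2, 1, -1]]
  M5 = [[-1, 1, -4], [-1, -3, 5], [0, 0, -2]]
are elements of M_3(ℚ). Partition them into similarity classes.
Characteristic polynomials: χ_{M1} = (x + 2)^3, χ_{M2} = (x - 2)(x + 3)^2, χ_{M3} = (x + 2)^3, χ_{M4} = (x + 2)^3, χ_{M5} = (x + 2)^3.

{M1}: invariant factors x + 2, (x + 2)^2.

{M2}: invariant factors (x - 2)(x + 3)^2.

{M3, M4, M5}: invariant factors (x + 2)^3.

Matrices are similar if and only if their invariant-factor lists agree; the partition into similarity classes is {M1}, {M2}, {M3, M4, M5}.

3 classes: {M1}, {M2}, {M3, M4, M5}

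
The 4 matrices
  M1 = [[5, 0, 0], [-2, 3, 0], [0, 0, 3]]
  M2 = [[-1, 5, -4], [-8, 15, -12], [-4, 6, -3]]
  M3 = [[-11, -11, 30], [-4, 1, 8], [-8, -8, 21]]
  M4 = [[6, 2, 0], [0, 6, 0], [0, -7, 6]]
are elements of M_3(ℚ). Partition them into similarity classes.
Characteristic polynomials: χ_{M1} = (x - 5)(x - 3)^2, χ_{M2} = (x - 5)(x - 3)^2, χ_{M3} = (x - 5)(x - 3)^2, χ_{M4} = (x - 6)^3.

{M1}: invariant factors x - 3, (x - 5)(x - 3).

{M2, M3}: invariant factors (x - 5)(x - 3)^2.

{M4}: invariant factors x - 6, (x - 6)^2.

Matrices are similar if and only if their invariant-factor lists agree; the partition into similarity classes is {M1}, {M2, M3}, {M4}.

3 classes: {M1}, {M2, M3}, {M4}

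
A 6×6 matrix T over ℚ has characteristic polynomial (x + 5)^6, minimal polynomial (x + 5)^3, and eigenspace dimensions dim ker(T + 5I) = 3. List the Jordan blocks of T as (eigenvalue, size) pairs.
λ = -5: algebraic multiplicity 6 (exponent in χ_T), largest block size 3 (exponent in m_T), 3 blocks (geometric multiplicity). These force block sizes [3, 2, 1].

Jordan blocks: (-5, 3), (-5, 2), (-5, 1)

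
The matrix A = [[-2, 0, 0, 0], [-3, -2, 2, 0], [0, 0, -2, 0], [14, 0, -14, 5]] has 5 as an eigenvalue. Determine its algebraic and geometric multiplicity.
The characteristic polynomial is (x - 5)(x + 2)^3, so the factor x - 5 appears with exponent 1: the algebraic multiplicity is 1.

rank(A - 5I) = 3, so the eigenspace has dimension 4 - 3 = 1: the geometric multiplicity is 1.

algebraic multiplicity 1, geometric multiplicity 1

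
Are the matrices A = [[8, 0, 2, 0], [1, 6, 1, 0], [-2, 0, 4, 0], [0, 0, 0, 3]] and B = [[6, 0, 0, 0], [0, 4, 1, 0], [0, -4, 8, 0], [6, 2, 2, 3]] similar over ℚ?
Yes.

Two matrices over a field are similar if and only if they have the same invariant factors.

Both A and B have characteristic polynomial (x - 6)^3(x - 3) and minimal polynomial (x - 6)^2(x - 3). Computing further, both have invariant factors x - 6, (x - 6)^2(x - 3). Hence A and B are similar.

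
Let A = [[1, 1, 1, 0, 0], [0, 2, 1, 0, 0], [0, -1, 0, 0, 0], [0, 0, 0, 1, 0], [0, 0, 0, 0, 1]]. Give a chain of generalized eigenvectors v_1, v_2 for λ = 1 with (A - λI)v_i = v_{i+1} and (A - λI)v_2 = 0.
We seek v_1 ∈ ker((A - I)^2) \ ker(A - I), then set v_{i+1} = (A - I) v_i.

One such chain is v_1 = [[0, 1, 0, 0, 0]]^T, v_2 = [[1, 1, -1, 0, 0]]^T. Check: (A - I) v_2 = [[0, 0, 0, 0, 0]]^T = 0.

v_1 = [[0, 1, 0, 0, 0]]^T, v_2 = [[1, 1, -1, 0, 0]]^T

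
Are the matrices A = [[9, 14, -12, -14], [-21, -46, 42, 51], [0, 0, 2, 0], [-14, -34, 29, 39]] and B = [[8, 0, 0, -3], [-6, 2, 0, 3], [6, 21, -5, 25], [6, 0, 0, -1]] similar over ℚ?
Both have characteristic polynomial (x - 5)(x - 2)^2(x + 5), but the minimal polynomial of A is (x - 5)(x - 2)^2(x + 5) while the minimal polynomial of B is (x - 5)(x - 2)(x + 5). The minimal polynomial is a similarity invariant, so A and B are not similar.

No.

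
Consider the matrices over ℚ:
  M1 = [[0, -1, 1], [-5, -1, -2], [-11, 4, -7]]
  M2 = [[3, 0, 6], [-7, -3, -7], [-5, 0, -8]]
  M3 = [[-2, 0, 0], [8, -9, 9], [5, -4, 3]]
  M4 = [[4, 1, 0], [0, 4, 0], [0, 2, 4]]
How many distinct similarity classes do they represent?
3 classes: {M1, M3}, {M2}, {M4}

Characteristic polynomials: χ_{M1} = (x + 2)(x + 3)^2, χ_{M2} = (x + 2)(x + 3)^2, χ_{M3} = (x + 2)(x + 3)^2, χ_{M4} = (x - 4)^3.

{M1, M3}: invariant factors (x + 2)(x + 3)^2.

{M2}: invariant factors x + 3, (x + 2)(x + 3).

{M4}: invariant factors x - 4, (x - 4)^2.

Matrices are similar if and only if their invariant-factor lists agree; the partition into similarity classes is {M1, M3}, {M2}, {M4}.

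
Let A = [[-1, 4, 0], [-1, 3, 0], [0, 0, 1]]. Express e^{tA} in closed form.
A has Jordan form J = [[1, 1, 0], [0, 1, 0], [0, 0, 1]] with A = PJP^{-1}, so e^{tA} = P e^{tJ} P^{-1}.

For a Jordan block J_k(λ), e^{tJ_k(λ)} = e^{λt} · (I + tN + t^2 N^2/2! + ... + t^{k-1} N^{k-1}/(k-1)!) where N is the nilpotent superdiagonal part.

Assembling the blocks and conjugating back gives the entries of e^{tA} as shown above.

e^{tA} = [[(1 - 2*t)*e^{t}, 4*t*e^{t}, 0], [-t*e^{t}, (2*t + 1)*e^{t}, 0], [0, 0, e^{t}]]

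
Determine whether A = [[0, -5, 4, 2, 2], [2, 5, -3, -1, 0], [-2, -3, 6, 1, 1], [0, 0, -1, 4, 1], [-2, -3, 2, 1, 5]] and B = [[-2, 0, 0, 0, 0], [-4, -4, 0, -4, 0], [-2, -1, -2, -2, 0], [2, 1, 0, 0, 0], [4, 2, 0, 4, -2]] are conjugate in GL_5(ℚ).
No.

trace(A) = 20 but trace(B) = -10. The trace is a similarity invariant, so A and B are not similar.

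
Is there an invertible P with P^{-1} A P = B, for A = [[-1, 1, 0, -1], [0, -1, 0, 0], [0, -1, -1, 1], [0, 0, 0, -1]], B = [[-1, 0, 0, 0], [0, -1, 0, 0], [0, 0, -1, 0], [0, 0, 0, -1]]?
No.

Both have characteristic polynomial (x + 1)^4, but the minimal polynomial of A is (x + 1)^2 while the minimal polynomial of B is x + 1. The minimal polynomial is a similarity invariant, so A and B are not similar.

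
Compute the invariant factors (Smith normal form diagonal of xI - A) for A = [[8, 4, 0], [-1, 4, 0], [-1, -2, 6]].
x - 6, (x - 6)^2

The Jordan structure of A has elementary divisors (x - 6)^2, (x - 6). Arranging the block sizes at each eigenvalue in decreasing order and taking row products gives the invariant factors.

Invariant factors (smallest first, each dividing the next): x - 6, (x - 6)^2.

Check: the last factor (x - 6)^2 is the minimal polynomial, and the product (x - 6)^3 is the characteristic polynomial.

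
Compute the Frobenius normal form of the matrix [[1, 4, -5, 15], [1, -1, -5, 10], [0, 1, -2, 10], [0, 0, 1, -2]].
R = [[0, 0, 0, -25], [1, 0, 0, 20], [0, 1, 0, 6], [0, 0, 1, -4]]

The invariant factors of A (the non-unit diagonal entries of the Smith normal form of xI - A over ℚ[x]) are (x^2 + 2x - 5)^2, each dividing the next. The characteristic polynomial is their product, (x^2 + 2x - 5)^2.

The rational canonical form is the block-diagonal matrix of companion matrices C(f_i):
R = [[0, 0, 0, -25], [1, 0, 0, 20], [0, 1, 0, 6], [0, 0, 1, -4]].

Note the characteristic polynomial does not split into linear factors over ℚ, so A has no Jordan form over ℚ; the rational canonical form exists over any field.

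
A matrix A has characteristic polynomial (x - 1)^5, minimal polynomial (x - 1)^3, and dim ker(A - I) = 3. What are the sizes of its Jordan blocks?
Jordan blocks: (1, 3), (1, 1), (1, 1)

λ = 1: algebraic multiplicity 5 (exponent in χ_A), largest block size 3 (exponent in m_A), 3 blocks (geometric multiplicity). These force block sizes [3, 1, 1].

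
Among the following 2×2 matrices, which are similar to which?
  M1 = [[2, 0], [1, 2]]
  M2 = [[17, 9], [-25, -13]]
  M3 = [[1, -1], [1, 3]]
1 class: {M1, M2, M3}

Characteristic polynomials: χ_{M1} = (x - 2)^2, χ_{M2} = (x - 2)^2, χ_{M3} = (x - 2)^2.

{M1, M2, M3}: invariant factors (x - 2)^2.

Matrices are similar if and only if their invariant-factor lists agree; the partition into similarity classes is {M1, M2, M3}.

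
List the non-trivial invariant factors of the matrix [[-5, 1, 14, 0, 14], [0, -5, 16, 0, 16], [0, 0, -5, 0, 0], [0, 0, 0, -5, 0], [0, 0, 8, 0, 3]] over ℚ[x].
x + 5, x + 5, (x - 3)(x + 5)^2

The Jordan structure of A has elementary divisors (x + 5)^2, (x + 5), (x + 5), (x - 3). Arranging the block sizes at each eigenvalue in decreasing order and taking row products gives the invariant factors.

Invariant factors (smallest first, each dividing the next): x + 5, x + 5, (x - 3)(x + 5)^2.

Check: the last factor (x - 3)(x + 5)^2 is the minimal polynomial, and the product (x - 3)(x + 5)^4 is the characteristic polynomial.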